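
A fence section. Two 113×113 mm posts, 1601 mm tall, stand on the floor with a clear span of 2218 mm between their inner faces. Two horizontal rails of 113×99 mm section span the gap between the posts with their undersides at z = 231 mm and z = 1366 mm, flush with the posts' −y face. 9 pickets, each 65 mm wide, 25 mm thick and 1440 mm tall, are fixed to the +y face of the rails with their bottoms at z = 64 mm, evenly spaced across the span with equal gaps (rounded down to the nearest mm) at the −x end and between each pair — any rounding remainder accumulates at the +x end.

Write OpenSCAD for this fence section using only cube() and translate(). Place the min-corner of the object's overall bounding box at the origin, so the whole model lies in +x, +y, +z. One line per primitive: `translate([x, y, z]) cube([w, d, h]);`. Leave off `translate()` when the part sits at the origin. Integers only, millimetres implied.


cube([113, 113, 1601]);
translate([2331, 0, 0]) cube([113, 113, 1601]);
translate([113, 0, 231]) cube([2218, 113, 99]);
translate([113, 0, 1366]) cube([2218, 113, 99]);
translate([276, 113, 64]) cube([65, 25, 1440]);
translate([504, 113, 64]) cube([65, 25, 1440]);
translate([732, 113, 64]) cube([65, 25, 1440]);
translate([960, 113, 64]) cube([65, 25, 1440]);
translate([1188, 113, 64]) cube([65, 25, 1440]);
translate([1416, 113, 64]) cube([65, 25, 1440]);
translate([1644, 113, 64]) cube([65, 25, 1440]);
translate([1872, 113, 64]) cube([65, 25, 1440]);
translate([2100, 113, 64]) cube([65, 25, 1440]);


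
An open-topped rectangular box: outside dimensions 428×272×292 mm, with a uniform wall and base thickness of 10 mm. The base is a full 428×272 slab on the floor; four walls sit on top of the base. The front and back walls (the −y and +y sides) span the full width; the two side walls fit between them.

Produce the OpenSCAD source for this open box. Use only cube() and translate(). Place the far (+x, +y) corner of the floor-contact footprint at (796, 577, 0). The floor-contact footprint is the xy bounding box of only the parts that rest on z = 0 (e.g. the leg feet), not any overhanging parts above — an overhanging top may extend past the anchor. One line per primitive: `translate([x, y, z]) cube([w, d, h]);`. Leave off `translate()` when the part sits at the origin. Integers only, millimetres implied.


translate([368, 305, 0]) cube([428, 272, 10]);
translate([368, 305, 10]) cube([428, 10, 282]);
translate([368, 567, 10]) cube([428, 10, 282]);
translate([368, 315, 10]) cube([10, 252, 282]);
translate([786, 315, 10]) cube([10, 252, 282]);


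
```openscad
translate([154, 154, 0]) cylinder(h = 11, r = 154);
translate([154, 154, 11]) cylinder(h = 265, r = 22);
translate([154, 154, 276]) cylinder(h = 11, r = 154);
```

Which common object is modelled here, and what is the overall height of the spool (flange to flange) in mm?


A spool. The overall height is 287 mm.

Three coaxial cylinders, large–small–large — a spool. Two 11 mm flanges and a 265 mm core give 11 + 265 + 11 = 287 mm.


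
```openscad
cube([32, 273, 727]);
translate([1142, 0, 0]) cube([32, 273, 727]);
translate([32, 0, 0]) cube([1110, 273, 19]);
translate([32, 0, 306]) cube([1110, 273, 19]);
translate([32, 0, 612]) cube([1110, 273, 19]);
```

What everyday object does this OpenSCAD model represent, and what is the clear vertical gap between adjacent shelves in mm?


A bookshelf. The clear shelf gap is 287 mm.

Two tall side panels with 3 horizontal boards between them — a bookshelf. The first two shelf undersides are at z = 0 and z = 306; with shelf thickness 19, the clear gap is 306 − 0 − 19 = 287 mm.


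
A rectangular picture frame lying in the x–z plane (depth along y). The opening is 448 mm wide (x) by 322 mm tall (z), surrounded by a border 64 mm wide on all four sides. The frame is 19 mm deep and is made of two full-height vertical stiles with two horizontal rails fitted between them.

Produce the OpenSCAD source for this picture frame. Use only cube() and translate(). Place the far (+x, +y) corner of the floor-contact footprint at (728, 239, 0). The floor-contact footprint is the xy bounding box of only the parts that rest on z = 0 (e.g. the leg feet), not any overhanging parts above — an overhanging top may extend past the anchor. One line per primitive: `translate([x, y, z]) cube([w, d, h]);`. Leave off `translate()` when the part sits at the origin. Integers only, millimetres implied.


translate([152, 220, 0]) cube([64, 19, 450]);
translate([664, 220, 0]) cube([64, 19, 450]);
translate([216, 220, 0]) cube([448, 19, 64]);
translate([216, 220, 386]) cube([448, 19, 64]);


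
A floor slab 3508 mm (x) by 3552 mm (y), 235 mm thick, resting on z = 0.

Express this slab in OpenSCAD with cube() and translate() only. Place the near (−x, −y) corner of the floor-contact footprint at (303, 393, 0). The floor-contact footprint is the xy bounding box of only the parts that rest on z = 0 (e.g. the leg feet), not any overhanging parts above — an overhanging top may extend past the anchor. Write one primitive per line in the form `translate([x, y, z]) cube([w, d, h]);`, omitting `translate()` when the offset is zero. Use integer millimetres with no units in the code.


translate([303, 393, 0]) cube([3508, 3552, 235]);


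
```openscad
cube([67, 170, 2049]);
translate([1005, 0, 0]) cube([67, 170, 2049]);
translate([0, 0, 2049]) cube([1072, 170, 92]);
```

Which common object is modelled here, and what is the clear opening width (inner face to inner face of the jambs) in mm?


A door frame. The clear opening width is 938 mm.

Two 2049 mm tall posts with a header on top — a door frame. The left jamb is 67 mm wide at x = 0; the right jamb starts at x = 1005. The clear opening is 1005 − 67 = 938 mm.


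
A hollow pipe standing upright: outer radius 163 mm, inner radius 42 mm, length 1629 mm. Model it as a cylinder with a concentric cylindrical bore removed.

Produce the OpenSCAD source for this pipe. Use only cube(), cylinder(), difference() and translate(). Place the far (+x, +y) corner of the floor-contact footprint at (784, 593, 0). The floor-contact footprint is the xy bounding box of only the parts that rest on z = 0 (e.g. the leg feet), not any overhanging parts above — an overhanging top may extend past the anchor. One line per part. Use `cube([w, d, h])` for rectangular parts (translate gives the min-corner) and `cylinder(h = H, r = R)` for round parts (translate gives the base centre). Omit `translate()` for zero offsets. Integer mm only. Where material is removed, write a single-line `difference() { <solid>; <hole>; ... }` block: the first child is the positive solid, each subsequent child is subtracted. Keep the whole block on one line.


difference() { translate([621, 430, 0]) cylinder(h = 1629, r = 163); translate([621, 430, 0]) cylinder(h = 1629, r = 42); }


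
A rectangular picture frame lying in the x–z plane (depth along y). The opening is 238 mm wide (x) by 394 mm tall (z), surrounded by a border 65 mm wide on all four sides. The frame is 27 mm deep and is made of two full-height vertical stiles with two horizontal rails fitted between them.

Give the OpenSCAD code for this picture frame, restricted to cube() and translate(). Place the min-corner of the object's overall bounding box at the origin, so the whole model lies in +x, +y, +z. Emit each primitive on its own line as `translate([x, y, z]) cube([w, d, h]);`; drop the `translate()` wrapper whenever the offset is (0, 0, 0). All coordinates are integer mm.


cube([65, 27, 524]);
translate([303, 0, 0]) cube([65, 27, 524]);
translate([65, 0, 0]) cube([238, 27, 65]);
translate([65, 0, 459]) cube([238, 27, 65]);


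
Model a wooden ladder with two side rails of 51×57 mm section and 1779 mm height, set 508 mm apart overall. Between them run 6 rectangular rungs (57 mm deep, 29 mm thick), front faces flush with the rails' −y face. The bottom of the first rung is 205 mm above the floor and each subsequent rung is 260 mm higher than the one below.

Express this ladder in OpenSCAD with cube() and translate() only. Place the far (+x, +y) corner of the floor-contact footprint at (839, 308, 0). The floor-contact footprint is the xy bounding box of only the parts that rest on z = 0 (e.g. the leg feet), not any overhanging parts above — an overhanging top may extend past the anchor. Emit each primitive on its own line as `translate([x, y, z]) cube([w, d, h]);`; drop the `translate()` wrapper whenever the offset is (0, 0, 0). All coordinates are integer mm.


// rung span = 508 - 2*51 = 406
// rung[k] z = 205 + k*260
translate([331, 251, 0]) cube([51, 57, 1779]);
translate([788, 251, 0]) cube([51, 57, 1779]);
translate([382, 251, 205]) cube([406, 57, 29]);
translate([382, 251, 465]) cube([406, 57, 29]);
translate([382, 251, 725]) cube([406, 57, 29]);
translate([382, 251, 985]) cube([406, 57, 29]);
translate([382, 251, 1245]) cube([406, 57, 29]);
translate([382, 251, 1505]) cube([406, 57, 29]);


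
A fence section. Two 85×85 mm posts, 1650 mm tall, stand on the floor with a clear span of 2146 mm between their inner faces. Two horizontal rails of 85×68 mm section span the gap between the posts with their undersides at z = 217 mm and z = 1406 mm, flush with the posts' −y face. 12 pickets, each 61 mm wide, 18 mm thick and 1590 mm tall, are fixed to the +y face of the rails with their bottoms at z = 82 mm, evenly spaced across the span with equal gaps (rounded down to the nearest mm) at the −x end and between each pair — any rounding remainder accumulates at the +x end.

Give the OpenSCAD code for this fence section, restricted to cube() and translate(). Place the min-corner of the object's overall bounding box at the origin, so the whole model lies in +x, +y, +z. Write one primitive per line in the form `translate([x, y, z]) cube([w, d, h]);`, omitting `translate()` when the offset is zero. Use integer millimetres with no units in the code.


cube([85, 85, 1650]);
translate([2231, 0, 0]) cube([85, 85, 1650]);
translate([85, 0, 217]) cube([2146, 85, 68]);
translate([85, 0, 1406]) cube([2146, 85, 68]);
translate([193, 85, 82]) cube([61, 18, 1590]);
translate([362, 85, 82]) cube([61, 18, 1590]);
translate([531, 85, 82]) cube([61, 18, 1590]);
translate([700, 85, 82]) cube([61, 18, 1590]);
translate([869, 85, 82]) cube([61, 18, 1590]);
translate([1038, 85, 82]) cube([61, 18, 1590]);
translate([1207, 85, 82]) cube([61, 18, 1590]);
translate([1376, 85, 82]) cube([61, 18, 1590]);
translate([1545, 85, 82]) cube([61, 18, 1590]);
translate([1714, 85, 82]) cube([61, 18, 1590]);
translate([1883, 85, 82]) cube([61, 18, 1590]);
translate([2052, 85, 82]) cube([61, 18, 1590]);


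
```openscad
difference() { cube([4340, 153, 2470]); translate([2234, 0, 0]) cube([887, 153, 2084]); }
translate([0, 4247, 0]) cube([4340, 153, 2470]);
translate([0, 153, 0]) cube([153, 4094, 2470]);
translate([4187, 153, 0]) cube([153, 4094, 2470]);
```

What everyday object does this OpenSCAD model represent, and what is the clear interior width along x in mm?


A single room. The interior width is 4034 mm.

Four walls enclosing a rectangle with a door in the front wall — a room. Outside width 4340 minus two 153 mm walls gives 4034 mm.


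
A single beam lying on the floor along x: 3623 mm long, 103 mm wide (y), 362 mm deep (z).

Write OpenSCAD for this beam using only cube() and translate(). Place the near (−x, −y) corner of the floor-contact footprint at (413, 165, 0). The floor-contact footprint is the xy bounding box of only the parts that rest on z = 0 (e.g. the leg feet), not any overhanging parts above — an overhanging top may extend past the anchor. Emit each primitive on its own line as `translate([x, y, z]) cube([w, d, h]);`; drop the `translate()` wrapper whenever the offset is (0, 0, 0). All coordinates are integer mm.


translate([413, 165, 0]) cube([3623, 103, 362]);


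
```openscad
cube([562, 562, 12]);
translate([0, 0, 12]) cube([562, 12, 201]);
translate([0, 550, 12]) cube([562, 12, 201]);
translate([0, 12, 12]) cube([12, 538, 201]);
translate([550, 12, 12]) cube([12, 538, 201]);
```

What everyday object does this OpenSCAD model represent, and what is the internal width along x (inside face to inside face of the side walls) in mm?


An open box. The internal width is 538 mm.

A 562×562 base slab with four walls standing on it — an open box. The base is 562 mm wide and the walls are 12 mm thick, so the internal width is 562 − 2 × 12 = 538 mm.


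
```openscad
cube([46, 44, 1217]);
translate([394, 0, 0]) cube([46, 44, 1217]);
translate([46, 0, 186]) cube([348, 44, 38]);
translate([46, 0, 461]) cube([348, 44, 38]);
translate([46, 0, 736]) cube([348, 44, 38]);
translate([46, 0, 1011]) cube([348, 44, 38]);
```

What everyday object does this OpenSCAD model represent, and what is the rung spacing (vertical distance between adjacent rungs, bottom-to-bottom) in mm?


A ladder. The rung spacing is 275 mm.

Two tall 46×44 posts with 4 short bars between them — a ladder. Adjacent rungs sit at z = 186 and z = 461, so the spacing is 461 − 186 = 275 mm.


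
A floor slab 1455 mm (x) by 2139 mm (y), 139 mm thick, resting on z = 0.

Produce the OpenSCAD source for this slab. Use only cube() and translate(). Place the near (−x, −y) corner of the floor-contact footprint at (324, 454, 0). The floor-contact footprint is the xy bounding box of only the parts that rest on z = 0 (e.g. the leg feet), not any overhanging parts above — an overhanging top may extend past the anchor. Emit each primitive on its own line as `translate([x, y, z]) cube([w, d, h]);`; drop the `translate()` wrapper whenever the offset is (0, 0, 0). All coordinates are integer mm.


translate([324, 454, 0]) cube([1455, 2139, 139]);


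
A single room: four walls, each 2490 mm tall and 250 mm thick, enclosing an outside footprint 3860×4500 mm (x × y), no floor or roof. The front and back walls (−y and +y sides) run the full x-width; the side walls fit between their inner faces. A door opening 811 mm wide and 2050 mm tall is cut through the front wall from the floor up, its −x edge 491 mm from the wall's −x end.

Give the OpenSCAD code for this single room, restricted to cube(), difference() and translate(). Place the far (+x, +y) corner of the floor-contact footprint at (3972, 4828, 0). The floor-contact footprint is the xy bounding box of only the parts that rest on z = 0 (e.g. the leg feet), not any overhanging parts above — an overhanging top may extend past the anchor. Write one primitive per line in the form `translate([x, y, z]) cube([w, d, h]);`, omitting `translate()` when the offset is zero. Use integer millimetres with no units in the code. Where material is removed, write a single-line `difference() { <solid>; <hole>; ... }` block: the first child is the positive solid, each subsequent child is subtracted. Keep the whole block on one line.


difference() { translate([112, 328, 0]) cube([3860, 250, 2490]); translate([603, 328, 0]) cube([811, 250, 2050]); }
translate([112, 4578, 0]) cube([3860, 250, 2490]);
translate([112, 578, 0]) cube([250, 4000, 2490]);
translate([3722, 578, 0]) cube([250, 4000, 2490]);


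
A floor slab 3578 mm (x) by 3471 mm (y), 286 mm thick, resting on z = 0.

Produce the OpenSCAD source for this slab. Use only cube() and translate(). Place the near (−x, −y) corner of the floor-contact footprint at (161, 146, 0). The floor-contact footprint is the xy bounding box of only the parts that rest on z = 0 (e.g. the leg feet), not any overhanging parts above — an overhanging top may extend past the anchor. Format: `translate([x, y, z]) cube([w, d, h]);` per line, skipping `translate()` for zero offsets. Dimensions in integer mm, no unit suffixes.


translate([161, 146, 0]) cube([3578, 3471, 286]);


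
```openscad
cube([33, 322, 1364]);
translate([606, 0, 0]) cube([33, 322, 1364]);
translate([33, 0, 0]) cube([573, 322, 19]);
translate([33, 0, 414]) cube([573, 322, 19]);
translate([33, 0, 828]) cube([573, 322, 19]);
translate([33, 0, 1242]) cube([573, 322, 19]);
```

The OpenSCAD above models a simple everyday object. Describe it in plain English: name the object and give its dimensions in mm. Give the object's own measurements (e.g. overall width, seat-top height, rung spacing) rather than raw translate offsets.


An open bookshelf. Two side panels, each 33 mm thick, 322 mm deep and 1364 mm tall, stand 639 mm apart (outside-to-outside). Between them sit 4 shelves, each 19 mm thick and 322 mm deep, spanning the full gap between the sides. The bottom shelf rests on the floor (its underside at z = 0) and the clear gap between one shelf's top and the next shelf's underside is 395 mm.


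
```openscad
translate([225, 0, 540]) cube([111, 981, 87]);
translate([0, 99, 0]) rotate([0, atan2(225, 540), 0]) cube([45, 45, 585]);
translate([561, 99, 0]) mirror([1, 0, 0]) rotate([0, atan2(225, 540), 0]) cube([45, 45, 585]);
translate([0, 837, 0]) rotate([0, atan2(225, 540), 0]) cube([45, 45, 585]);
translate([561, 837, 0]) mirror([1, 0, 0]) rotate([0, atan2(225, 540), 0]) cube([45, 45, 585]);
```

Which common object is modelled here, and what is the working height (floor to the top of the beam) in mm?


A sawhorse. The overall height is 627 mm.

A beam across two mirrored pairs of raked legs — a sawhorse. The beam's underside is at z = 540 (matching the legs' vertical rise in atan2(225, 540)) and the beam is 87 mm tall, so its top is at 540 + 87 = 627 mm. The raked legs top out at the beam's underside, so that is the highest point.


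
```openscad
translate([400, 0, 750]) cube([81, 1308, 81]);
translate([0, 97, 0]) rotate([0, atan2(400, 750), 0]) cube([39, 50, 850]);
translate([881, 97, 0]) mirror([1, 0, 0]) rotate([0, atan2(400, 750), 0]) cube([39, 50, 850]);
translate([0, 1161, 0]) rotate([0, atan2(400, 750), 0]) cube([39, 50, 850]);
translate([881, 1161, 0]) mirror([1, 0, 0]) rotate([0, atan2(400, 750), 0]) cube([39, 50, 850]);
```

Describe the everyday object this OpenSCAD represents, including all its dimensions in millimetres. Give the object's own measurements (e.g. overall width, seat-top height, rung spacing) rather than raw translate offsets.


A sawhorse. A 81×1308×81 mm beam (x, y, z) sits on two A-frame leg pairs. Each pair is two raked legs of 39×50 mm section (50 mm along y) splaying symmetrically in x. Each leg rises 750 mm vertically over 400 mm of horizontal reach and is 850 mm long along its own axis. Every leg's outer bottom edge rests on the floor and its outer top edge meets a bottom edge of the beam — the left legs (tilting toward +x) meet the beam's −x bottom edge, the right legs (their mirror images, tilting toward −x) meet its +x bottom edge — so the leg tops tuck under the beam, the beam's underside is 750 mm above the floor, and the feet are 881 mm apart outside-to-outside with the beam centred between them. The two leg pairs are set in 97 mm from either end of the beam.


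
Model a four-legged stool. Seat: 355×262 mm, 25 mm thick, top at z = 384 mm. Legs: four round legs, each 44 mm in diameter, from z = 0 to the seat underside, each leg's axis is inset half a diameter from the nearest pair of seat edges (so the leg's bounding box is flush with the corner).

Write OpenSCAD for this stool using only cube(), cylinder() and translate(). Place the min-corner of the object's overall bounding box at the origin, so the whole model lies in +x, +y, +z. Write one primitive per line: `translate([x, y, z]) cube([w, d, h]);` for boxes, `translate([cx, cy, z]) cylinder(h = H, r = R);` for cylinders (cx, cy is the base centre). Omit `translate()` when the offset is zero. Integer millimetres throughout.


// leg_h = 384 - 25 = 359
translate([0, 0, 359]) cube([355, 262, 25]);
translate([22, 22, 0]) cylinder(h = 359, r = 22);
translate([333, 22, 0]) cylinder(h = 359, r = 22);
translate([22, 240, 0]) cylinder(h = 359, r = 22);
translate([333, 240, 0]) cylinder(h = 359, r = 22);


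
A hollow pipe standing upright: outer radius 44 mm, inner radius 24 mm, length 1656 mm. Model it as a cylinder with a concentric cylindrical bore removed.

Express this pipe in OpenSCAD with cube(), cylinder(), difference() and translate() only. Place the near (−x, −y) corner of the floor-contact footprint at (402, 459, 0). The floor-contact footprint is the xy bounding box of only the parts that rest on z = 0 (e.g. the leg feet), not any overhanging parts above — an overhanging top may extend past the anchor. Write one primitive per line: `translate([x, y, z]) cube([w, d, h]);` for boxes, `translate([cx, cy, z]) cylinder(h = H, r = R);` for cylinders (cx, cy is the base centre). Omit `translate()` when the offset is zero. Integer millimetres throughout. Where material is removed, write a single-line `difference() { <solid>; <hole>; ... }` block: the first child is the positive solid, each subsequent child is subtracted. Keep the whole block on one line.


difference() { translate([446, 503, 0]) cylinder(h = 1656, r = 44); translate([446, 503, 0]) cylinder(h = 1656, r = 24); }


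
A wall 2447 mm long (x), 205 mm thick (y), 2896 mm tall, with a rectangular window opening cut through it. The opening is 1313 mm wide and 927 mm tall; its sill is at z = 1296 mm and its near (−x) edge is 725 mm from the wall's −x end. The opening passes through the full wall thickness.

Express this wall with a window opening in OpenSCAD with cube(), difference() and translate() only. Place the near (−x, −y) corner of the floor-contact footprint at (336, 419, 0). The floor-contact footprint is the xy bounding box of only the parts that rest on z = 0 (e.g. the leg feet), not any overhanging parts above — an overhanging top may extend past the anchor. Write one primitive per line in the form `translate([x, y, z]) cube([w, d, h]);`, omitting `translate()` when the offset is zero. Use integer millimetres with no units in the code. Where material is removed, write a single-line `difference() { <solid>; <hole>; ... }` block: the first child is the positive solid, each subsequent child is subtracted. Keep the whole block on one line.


difference() { translate([336, 419, 0]) cube([2447, 205, 2896]); translate([1061, 419, 1296]) cube([1313, 205, 927]); }


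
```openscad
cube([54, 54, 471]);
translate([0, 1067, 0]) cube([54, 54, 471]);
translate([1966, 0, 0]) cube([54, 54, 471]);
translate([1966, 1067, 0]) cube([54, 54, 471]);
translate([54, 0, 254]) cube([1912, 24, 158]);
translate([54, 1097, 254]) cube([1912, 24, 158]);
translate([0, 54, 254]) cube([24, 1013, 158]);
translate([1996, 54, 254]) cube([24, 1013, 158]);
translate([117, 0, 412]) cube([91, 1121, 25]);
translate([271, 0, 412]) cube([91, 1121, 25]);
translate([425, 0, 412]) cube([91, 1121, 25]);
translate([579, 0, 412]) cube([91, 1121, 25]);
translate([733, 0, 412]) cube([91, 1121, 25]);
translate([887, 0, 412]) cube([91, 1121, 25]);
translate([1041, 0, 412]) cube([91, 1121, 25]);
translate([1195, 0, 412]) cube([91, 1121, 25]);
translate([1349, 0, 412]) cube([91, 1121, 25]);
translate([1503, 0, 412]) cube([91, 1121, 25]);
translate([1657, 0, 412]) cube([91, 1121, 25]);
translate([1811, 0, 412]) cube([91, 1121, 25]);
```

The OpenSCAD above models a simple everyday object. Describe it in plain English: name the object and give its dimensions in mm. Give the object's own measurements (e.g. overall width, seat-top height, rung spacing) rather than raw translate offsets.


A bed frame 2020 mm long (x) by 1121 mm wide (y). Four 54×54 mm corner posts, 471 mm tall, at the corners of the footprint. Four rails of 24 mm thickness and 158 mm height run between adjacent posts with their undersides at z = 254 mm, their outer faces flush with the outside of the frame (the two x-running rails run between the posts' inner faces; the two y-running rails run between the posts' inner faces). 12 slats, each 91 mm wide (x) and 25 mm thick, lie across the top of the two x-running rails, running the full 1121 mm width of the frame in y; along x they sit between the end posts with a 63 mm gap after the −x posts and between neighbouring slats, leaving 64 mm before the +x posts.


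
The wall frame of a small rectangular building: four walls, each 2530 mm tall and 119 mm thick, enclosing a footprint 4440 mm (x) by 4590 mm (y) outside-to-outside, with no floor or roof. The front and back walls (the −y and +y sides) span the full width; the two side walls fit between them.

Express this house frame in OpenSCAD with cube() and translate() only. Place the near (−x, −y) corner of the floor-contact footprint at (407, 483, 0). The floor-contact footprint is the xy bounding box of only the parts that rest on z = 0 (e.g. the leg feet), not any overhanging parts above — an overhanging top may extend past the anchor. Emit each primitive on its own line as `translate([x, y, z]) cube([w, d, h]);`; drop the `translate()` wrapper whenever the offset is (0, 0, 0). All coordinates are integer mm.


translate([407, 483, 0]) cube([4440, 119, 2530]);
translate([407, 4954, 0]) cube([4440, 119, 2530]);
translate([407, 602, 0]) cube([119, 4352, 2530]);
translate([4728, 602, 0]) cube([119, 4352, 2530]);


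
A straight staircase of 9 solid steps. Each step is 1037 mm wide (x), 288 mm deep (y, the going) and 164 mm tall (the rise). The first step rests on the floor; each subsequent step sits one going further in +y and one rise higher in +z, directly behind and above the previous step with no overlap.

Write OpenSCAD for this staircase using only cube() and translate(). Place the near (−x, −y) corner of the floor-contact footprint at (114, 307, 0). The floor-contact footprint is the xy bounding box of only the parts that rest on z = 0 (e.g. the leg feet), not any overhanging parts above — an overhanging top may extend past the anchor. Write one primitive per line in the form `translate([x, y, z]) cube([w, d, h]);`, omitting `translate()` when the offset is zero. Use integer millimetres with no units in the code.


translate([114, 307, 0]) cube([1037, 288, 164]);
translate([114, 595, 164]) cube([1037, 288, 164]);
translate([114, 883, 328]) cube([1037, 288, 164]);
translate([114, 1171, 492]) cube([1037, 288, 164]);
translate([114, 1459, 656]) cube([1037, 288, 164]);
translate([114, 1747, 820]) cube([1037, 288, 164]);
translate([114, 2035, 984]) cube([1037, 288, 164]);
translate([114, 2323, 1148]) cube([1037, 288, 164]);
translate([114, 2611, 1312]) cube([1037, 288, 164]);


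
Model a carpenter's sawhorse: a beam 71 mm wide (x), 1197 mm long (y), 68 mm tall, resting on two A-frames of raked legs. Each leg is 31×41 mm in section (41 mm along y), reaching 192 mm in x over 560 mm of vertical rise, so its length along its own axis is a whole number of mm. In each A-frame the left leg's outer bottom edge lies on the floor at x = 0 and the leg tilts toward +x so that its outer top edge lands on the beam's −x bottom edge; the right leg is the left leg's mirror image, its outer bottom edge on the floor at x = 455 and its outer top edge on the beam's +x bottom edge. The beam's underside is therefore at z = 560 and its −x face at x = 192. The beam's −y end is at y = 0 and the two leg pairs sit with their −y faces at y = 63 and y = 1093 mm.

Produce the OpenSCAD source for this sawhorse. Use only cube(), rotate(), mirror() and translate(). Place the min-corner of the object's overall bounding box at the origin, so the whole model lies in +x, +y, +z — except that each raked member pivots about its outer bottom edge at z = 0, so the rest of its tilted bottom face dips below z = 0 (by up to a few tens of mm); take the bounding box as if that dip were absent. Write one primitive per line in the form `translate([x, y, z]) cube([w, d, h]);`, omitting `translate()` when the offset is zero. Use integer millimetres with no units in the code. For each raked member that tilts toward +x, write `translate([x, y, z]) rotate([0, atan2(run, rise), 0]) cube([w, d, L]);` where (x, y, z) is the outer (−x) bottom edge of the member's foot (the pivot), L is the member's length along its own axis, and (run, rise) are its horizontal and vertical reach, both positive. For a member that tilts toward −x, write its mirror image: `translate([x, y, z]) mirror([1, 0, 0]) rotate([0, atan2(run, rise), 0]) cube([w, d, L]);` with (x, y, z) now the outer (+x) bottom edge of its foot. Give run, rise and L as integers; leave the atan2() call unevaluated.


translate([192, 0, 560]) cube([71, 1197, 68]);
translate([0, 63, 0]) rotate([0, atan2(192, 560), 0]) cube([31, 41, 592]);
translate([455, 63, 0]) mirror([1, 0, 0]) rotate([0, atan2(192, 560), 0]) cube([31, 41, 592]);
translate([0, 1093, 0]) rotate([0, atan2(192, 560), 0]) cube([31, 41, 592]);
translate([455, 1093, 0]) mirror([1, 0, 0]) rotate([0, atan2(192, 560), 0]) cube([31, 41, 592]);


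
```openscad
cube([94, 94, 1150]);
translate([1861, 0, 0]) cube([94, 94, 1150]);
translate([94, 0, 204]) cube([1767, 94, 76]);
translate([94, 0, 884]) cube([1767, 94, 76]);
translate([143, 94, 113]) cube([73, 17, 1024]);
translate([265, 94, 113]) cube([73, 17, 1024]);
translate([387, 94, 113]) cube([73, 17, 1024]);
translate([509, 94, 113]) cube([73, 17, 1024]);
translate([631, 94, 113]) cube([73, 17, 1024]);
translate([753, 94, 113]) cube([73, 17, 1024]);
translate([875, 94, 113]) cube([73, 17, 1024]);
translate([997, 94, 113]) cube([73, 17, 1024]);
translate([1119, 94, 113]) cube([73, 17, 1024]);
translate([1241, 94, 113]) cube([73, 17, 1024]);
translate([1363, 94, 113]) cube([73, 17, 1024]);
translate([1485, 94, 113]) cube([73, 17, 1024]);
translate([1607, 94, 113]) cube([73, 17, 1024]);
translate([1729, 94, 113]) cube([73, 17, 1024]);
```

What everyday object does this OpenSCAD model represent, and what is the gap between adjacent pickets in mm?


A fence section. The picket gap is 49 mm.

Two posts, two rails, 14 pickets — a fence section. Span 1767 mm holds 14 pickets of 73 mm with 15 equal gaps: ⌊(1767 − 14·73) / 15⌋ = 49 mm.


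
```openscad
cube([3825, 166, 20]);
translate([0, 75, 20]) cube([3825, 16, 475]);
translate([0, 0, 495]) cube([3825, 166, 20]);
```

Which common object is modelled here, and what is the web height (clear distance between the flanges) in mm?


An I-beam. The web height is 475 mm.

Two wide flanges with a thin centred web — an I-beam. Overall 515 mm minus two 20 mm flanges gives a web of 515 − 2·20 = 475 mm.


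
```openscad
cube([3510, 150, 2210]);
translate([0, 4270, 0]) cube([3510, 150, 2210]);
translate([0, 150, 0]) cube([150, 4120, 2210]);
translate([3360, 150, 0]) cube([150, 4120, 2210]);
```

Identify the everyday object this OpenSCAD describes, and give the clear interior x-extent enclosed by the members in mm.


A house (or room) frame. The interior width is 3210 mm.

Four 2210 mm walls enclosing a rectangle with no floor or roof — a room or house frame. Outside width is 3510 mm and wall thickness is 150 mm, so the interior width is 3510 − 2 × 150 = 3210 mm.


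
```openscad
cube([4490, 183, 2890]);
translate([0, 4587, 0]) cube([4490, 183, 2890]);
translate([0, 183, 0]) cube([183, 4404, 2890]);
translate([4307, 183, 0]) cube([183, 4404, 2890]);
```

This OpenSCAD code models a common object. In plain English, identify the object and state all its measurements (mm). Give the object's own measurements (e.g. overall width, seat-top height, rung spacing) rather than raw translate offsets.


The wall frame of a small rectangular building: four walls, each 2890 mm tall and 183 mm thick, enclosing a footprint 4490 mm (x) by 4770 mm (y) outside-to-outside, with no floor or roof. The front and back walls (the −y and +y sides) span the full width; the two side walls fit between them.


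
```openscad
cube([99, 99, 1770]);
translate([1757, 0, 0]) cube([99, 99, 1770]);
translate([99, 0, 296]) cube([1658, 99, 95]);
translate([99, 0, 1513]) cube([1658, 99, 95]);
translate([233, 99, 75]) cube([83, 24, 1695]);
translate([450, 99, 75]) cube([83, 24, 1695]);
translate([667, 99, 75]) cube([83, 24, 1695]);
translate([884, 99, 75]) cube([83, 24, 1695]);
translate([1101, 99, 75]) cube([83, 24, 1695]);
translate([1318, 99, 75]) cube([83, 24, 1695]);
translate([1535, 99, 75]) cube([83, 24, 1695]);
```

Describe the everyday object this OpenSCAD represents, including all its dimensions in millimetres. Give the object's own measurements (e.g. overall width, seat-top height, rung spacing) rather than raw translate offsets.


A fence section. Two 99×99 mm posts, 1770 mm tall, stand on the floor with a clear span of 1658 mm between their inner faces. Two horizontal rails of 99×95 mm section span the gap between the posts with their undersides at z = 296 mm and z = 1513 mm, flush with the posts' −y face. 7 pickets, each 83 mm wide, 24 mm thick and 1695 mm tall, are fixed to the +y face of the rails with their bottoms at z = 75 mm, spaced across the span with a 134 mm gap after the −x post and between neighbouring pickets, with 139 mm left before the +x post.


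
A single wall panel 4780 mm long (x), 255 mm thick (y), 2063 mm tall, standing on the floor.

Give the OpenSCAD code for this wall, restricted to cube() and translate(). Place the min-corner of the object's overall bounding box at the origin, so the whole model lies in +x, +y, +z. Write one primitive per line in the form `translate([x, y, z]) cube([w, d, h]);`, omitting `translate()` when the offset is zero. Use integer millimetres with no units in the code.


cube([4780, 255, 2063]);


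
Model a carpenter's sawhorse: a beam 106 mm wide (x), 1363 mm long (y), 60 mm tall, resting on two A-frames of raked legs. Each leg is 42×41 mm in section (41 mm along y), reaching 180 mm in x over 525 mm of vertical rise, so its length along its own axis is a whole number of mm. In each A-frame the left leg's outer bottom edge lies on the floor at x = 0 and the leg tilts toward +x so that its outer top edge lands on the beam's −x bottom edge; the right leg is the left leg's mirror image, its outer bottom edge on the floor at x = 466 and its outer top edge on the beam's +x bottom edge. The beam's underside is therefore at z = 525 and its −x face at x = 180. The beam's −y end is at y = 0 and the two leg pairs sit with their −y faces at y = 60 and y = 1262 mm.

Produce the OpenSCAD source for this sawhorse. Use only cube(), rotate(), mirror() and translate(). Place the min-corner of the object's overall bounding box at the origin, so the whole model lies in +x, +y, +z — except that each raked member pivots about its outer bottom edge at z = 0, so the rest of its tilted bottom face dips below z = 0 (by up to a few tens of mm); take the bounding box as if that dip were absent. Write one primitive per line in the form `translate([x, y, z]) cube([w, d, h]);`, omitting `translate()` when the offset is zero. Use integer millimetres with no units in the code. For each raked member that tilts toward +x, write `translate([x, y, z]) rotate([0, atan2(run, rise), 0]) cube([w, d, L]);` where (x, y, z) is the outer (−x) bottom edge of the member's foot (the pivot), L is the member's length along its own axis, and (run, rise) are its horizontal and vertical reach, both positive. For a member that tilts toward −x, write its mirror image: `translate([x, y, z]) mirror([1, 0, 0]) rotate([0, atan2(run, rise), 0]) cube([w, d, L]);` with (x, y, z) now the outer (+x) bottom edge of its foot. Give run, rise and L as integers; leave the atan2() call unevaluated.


translate([180, 0, 525]) cube([106, 1363, 60]);
translate([0, 60, 0]) rotate([0, atan2(180, 525), 0]) cube([42, 41, 555]);
translate([466, 60, 0]) mirror([1, 0, 0]) rotate([0, atan2(180, 525), 0]) cube([42, 41, 555]);
translate([0, 1262, 0]) rotate([0, atan2(180, 525), 0]) cube([42, 41, 555]);
translate([466, 1262, 0]) mirror([1, 0, 0]) rotate([0, atan2(180, 525), 0]) cube([42, 41, 555]);


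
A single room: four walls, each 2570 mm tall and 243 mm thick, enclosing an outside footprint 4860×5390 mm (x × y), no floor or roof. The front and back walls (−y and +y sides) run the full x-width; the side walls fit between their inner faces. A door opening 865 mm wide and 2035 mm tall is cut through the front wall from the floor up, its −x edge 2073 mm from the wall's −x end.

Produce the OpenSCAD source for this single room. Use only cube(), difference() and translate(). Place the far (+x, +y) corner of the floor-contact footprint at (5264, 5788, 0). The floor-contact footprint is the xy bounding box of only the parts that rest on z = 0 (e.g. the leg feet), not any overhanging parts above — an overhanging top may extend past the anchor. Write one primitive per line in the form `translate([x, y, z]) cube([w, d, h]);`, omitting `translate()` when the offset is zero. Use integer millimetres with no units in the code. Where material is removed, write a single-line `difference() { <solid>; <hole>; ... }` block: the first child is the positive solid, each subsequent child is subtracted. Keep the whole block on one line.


difference() { translate([404, 398, 0]) cube([4860, 243, 2570]); translate([2477, 398, 0]) cube([865, 243, 2035]); }
translate([404, 5545, 0]) cube([4860, 243, 2570]);
translate([404, 641, 0]) cube([243, 4904, 2570]);
translate([5021, 641, 0]) cube([243, 4904, 2570]);


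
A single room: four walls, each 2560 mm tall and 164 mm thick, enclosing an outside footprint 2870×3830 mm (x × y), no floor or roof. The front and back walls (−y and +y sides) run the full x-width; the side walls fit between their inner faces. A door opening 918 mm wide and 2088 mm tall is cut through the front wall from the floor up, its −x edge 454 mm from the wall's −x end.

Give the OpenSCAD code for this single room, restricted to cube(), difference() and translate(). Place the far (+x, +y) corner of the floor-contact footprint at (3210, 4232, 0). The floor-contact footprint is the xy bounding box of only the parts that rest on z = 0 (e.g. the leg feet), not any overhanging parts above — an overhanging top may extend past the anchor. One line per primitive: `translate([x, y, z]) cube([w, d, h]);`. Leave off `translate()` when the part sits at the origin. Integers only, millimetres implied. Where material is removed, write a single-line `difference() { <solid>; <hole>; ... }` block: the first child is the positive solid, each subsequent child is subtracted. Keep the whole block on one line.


difference() { translate([340, 402, 0]) cube([2870, 164, 2560]); translate([794, 402, 0]) cube([918, 164, 2088]); }
translate([340, 4068, 0]) cube([2870, 164, 2560]);
translate([340, 566, 0]) cube([164, 3502, 2560]);
translate([3046, 566, 0]) cube([164, 3502, 2560]);


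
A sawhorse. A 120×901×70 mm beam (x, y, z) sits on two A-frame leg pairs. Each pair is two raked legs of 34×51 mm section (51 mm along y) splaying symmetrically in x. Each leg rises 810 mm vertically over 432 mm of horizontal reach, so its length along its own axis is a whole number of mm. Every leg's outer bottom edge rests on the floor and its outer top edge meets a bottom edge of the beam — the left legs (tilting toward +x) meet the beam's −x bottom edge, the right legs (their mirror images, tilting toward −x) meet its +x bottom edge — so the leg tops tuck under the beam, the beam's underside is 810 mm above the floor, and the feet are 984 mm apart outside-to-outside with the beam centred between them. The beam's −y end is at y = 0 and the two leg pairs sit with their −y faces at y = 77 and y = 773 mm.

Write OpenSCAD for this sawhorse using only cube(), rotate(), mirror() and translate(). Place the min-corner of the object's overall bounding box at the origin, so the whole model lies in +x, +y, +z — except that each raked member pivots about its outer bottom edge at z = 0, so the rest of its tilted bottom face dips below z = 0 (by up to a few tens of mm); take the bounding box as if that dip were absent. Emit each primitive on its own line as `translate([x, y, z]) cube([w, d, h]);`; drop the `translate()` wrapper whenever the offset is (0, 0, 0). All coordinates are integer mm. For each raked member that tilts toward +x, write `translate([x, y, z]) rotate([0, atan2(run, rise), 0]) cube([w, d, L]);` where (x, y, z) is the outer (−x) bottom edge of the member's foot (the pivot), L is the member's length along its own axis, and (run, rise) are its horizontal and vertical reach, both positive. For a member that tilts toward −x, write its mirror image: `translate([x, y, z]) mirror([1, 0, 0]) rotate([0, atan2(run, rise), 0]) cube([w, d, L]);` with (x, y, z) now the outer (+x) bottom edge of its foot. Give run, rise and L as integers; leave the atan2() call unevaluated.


translate([432, 0, 810]) cube([120, 901, 70]);
translate([0, 77, 0]) rotate([0, atan2(432, 810), 0]) cube([34, 51, 918]);
translate([984, 77, 0]) mirror([1, 0, 0]) rotate([0, atan2(432, 810), 0]) cube([34, 51, 918]);
translate([0, 773, 0]) rotate([0, atan2(432, 810), 0]) cube([34, 51, 918]);
translate([984, 773, 0]) mirror([1, 0, 0]) rotate([0, atan2(432, 810), 0]) cube([34, 51, 918]);
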